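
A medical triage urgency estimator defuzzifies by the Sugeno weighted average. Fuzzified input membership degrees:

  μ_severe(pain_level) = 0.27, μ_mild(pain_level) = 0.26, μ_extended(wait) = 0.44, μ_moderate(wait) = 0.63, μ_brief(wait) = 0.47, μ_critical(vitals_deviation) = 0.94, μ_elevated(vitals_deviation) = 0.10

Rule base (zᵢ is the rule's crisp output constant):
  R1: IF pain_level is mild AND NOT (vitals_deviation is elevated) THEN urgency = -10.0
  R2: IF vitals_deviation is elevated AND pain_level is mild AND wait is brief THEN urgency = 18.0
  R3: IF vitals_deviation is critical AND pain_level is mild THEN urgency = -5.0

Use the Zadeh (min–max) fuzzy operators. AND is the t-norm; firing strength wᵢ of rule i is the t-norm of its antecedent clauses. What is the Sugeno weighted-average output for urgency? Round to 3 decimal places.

-3.387

R1 (z=-10.0): mild=0.26, ¬elevated=1−0.10=0.90; AND[min(a, b)] → w = 0.26
R2 (z=18.0): elevated=0.10, mild=0.26, brief=0.47; AND[min(a, b)] → w = 0.10
R3 (z=-5.0): critical=0.94, mild=0.26; AND[min(a, b)] → w = 0.26
Weighted average = (0.26·-10.0 + 0.10·18.0 + 0.26·-5.0) / (0.26 + 0.10 + 0.26)
  = -2.1000 / 0.6200 = -3.387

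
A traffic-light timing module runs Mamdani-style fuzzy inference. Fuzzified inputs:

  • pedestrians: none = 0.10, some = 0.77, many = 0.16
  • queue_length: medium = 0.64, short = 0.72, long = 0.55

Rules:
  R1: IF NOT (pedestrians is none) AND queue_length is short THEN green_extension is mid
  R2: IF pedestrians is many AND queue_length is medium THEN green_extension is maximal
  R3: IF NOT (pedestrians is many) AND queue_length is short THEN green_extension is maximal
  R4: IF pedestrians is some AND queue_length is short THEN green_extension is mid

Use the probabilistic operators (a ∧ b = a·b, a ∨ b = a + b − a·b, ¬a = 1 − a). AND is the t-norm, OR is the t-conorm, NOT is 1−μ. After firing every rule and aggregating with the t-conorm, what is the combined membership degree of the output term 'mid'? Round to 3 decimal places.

R1: ¬none=1−0.10=0.90, short=0.72; AND[a·b] → w = 0.6480
R2: many=0.16, medium=0.64; AND[a·b] → w = 0.1024
R3: ¬many=1−0.16=0.84, short=0.72; AND[a·b] → w = 0.6048
R4: some=0.77, short=0.72; AND[a·b] → w = 0.5544
Rules with consequent 'mid': {R1, R4} → strengths 0.6480, 0.5544
Aggregate via t-conorm [a + b − a·b]: 0.8431

0.843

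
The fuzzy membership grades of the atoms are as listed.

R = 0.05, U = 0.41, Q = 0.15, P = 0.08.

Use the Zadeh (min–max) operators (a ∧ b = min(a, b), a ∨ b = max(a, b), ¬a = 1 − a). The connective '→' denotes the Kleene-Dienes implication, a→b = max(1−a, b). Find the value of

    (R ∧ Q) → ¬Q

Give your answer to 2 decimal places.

R ∧ Q = min(a, b) on (0.05, 0.15) = 0.05
¬Q = 1 − 0.15 = 0.85
(R ∧ Q) → ¬Q  [Kleene-Dienes: max(1−a, b)] with a=0.05, b=0.85 → 0.95

0.95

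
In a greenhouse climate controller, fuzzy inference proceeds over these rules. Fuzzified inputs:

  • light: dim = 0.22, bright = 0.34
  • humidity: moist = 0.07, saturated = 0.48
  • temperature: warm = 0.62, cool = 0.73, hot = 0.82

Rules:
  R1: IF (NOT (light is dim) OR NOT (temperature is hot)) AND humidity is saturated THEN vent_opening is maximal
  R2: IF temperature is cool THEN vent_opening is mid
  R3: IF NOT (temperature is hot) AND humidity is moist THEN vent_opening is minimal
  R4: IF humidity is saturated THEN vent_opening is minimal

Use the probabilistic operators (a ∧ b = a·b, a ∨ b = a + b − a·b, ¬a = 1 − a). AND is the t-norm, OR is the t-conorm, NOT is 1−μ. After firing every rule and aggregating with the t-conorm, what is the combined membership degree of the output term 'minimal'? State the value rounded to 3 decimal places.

0.487

R1: (¬dim=1−0.22=0.78 OR ¬hot=1−0.82=0.18) = 0.8196; AND[a·b] with saturated=0.48 → w = 0.3934
R2: cool=0.73 → w = 0.7300
R3: ¬hot=1−0.82=0.18, moist=0.07; AND[a·b] → w = 0.0126
R4: saturated=0.48 → w = 0.4800
Rules with consequent 'minimal': {R3, R4} → strengths 0.0126, 0.4800
Aggregate via t-conorm [a + b − a·b]: 0.4866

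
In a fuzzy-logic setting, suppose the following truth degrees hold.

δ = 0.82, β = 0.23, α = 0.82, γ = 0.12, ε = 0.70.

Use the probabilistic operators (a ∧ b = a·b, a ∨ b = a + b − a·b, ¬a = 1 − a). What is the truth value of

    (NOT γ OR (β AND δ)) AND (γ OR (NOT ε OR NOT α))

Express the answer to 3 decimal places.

0.447

NOT γ = 1 − 0.1200 = 0.8800
β AND δ = a·b on (0.2300, 0.8200) = 0.1886
NOT γ OR (β AND δ) = a + b − a·b on (0.8800, 0.1886) = 0.9026
NOT ε = 1 − 0.7000 = 0.3000
NOT α = 1 − 0.8200 = 0.1800
NOT ε OR NOT α = a + b − a·b on (0.3000, 0.1800) = 0.4260
γ OR (NOT ε OR NOT α) = a + b − a·b on (0.1200, 0.4260) = 0.4949
(NOT γ OR (β AND δ)) AND (γ OR (NOT ε OR NOT α)) = a·b on (0.9026, 0.4949) = 0.4467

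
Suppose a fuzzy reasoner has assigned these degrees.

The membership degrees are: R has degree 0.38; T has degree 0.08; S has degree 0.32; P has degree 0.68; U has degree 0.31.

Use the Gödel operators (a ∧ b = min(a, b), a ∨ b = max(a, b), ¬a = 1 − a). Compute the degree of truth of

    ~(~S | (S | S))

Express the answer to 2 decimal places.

~S = 1 − 0.32 = 0.68
S | S = max(a, b) on (0.32, 0.32) = 0.32
~S | (S | S) = max(a, b) on (0.68, 0.32) = 0.68
~(~S | (S | S)) = 1 − 0.68 = 0.32

0.32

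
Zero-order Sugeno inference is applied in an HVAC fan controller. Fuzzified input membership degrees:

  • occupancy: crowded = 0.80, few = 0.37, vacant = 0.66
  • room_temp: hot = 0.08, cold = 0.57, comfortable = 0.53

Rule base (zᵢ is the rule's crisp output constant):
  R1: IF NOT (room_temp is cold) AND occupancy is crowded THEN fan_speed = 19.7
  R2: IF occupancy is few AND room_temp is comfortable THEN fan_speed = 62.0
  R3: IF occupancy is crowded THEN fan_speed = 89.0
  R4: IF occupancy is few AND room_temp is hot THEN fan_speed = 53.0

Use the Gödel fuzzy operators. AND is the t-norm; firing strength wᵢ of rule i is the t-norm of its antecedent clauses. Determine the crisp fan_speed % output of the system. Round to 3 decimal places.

63.602

R1 (z=19.7): ¬cold=1−0.57=0.43, crowded=0.80; AND[min(a, b)] → w = 0.43
R2 (z=62.0): few=0.37, comfortable=0.53; AND[min(a, b)] → w = 0.37
R3 (z=89.0): crowded=0.80 → w = 0.80
R4 (z=53.0): few=0.37, hot=0.08; AND[min(a, b)] → w = 0.08
Weighted average = (0.43·19.7 + 0.37·62.0 + 0.80·89.0 + 0.08·53.0) / (0.43 + 0.37 + 0.80 + 0.08)
  = 106.8510 / 1.6800 = 63.602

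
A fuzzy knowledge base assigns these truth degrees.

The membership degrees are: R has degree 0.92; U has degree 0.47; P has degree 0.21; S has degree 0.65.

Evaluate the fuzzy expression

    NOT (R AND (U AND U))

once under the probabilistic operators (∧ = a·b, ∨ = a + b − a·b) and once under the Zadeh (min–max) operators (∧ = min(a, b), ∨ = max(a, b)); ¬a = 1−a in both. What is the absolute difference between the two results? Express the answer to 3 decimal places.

0.267

Under probabilistic:
  U AND U = a·b on (0.4700, 0.4700) = 0.2209
  R AND (U AND U) = a·b on (0.9200, 0.2209) = 0.2032
  NOT (R AND (U AND U)) = 1 − 0.2032 = 0.7968
  → value = 0.7968
Under Zadeh (min–max):
  U AND U = min(a, b) on (0.47, 0.47) = 0.47
  R AND (U AND U) = min(a, b) on (0.92, 0.47) = 0.47
  NOT (R AND (U AND U)) = 1 − 0.47 = 0.53
  → value = 0.5300
|0.7968 − 0.5300| = 0.267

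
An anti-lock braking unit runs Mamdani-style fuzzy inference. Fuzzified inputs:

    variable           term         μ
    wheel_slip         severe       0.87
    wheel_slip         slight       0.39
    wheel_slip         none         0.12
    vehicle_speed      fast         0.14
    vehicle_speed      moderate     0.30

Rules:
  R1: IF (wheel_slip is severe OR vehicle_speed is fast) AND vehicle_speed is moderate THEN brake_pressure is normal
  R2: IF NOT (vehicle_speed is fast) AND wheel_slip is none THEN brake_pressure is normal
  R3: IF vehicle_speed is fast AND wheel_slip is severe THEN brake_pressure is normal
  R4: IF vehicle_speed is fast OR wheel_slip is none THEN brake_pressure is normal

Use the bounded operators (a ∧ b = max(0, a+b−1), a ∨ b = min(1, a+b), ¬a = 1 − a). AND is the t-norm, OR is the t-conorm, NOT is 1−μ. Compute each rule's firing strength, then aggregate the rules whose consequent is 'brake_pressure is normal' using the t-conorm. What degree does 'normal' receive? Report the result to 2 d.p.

R1: (severe=0.87 OR fast=0.14) = 1.00; AND[max(0, a+b−1)] with moderate=0.30 → w = 0.30
R2: ¬fast=1−0.14=0.86, none=0.12; AND[max(0, a+b−1)] → w = 0.00
R3: fast=0.14, severe=0.87; AND[max(0, a+b−1)] → w = 0.01
R4: fast=0.14, none=0.12; OR[min(1, a+b)] → w = 0.26
Rules with consequent 'normal': {R1, R2, R3, R4} → strengths 0.30, 0.00, 0.01, 0.26
Aggregate via t-conorm [min(1, a+b)]: 0.57

0.57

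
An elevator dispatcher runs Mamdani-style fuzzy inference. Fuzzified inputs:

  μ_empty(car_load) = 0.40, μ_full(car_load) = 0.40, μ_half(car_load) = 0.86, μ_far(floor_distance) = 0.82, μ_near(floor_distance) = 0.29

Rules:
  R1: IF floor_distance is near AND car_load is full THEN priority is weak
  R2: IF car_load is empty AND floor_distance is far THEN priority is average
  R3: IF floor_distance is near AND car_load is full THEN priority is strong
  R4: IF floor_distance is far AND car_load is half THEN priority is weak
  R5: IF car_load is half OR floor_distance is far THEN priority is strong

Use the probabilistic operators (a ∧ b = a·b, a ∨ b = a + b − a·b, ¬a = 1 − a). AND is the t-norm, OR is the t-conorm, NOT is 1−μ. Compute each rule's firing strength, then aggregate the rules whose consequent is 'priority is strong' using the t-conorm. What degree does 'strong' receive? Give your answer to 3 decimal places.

R1: near=0.29, full=0.40; AND[a·b] → w = 0.1160
R2: empty=0.40, far=0.82; AND[a·b] → w = 0.3280
R3: near=0.29, full=0.40; AND[a·b] → w = 0.1160
R4: far=0.82, half=0.86; AND[a·b] → w = 0.7052
R5: half=0.86, far=0.82; OR[a + b − a·b] → w = 0.9748
Rules with consequent 'strong': {R3, R5} → strengths 0.1160, 0.9748
Aggregate via t-conorm [a + b − a·b]: 0.9777

0.978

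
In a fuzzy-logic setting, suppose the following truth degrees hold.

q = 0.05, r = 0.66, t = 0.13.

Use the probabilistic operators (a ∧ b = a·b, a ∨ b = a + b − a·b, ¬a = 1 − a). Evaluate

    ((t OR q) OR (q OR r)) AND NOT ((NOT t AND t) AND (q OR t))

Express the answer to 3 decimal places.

t OR q = a + b − a·b on (0.1300, 0.0500) = 0.1735
q OR r = a + b − a·b on (0.0500, 0.6600) = 0.6770
(t OR q) OR (q OR r) = a + b − a·b on (0.1735, 0.6770) = 0.7330
NOT t = 1 − 0.1300 = 0.8700
NOT t AND t = a·b on (0.8700, 0.1300) = 0.1131
q OR t = a + b − a·b on (0.0500, 0.1300) = 0.1735
(NOT t AND t) AND (q OR t) = a·b on (0.1131, 0.1735) = 0.0196
NOT ((NOT t AND t) AND (q OR t)) = 1 − 0.0196 = 0.9804
((t OR q) OR (q OR r)) AND NOT ((NOT t AND t) AND (q OR t)) = a·b on (0.7330, 0.9804) = 0.7187

0.719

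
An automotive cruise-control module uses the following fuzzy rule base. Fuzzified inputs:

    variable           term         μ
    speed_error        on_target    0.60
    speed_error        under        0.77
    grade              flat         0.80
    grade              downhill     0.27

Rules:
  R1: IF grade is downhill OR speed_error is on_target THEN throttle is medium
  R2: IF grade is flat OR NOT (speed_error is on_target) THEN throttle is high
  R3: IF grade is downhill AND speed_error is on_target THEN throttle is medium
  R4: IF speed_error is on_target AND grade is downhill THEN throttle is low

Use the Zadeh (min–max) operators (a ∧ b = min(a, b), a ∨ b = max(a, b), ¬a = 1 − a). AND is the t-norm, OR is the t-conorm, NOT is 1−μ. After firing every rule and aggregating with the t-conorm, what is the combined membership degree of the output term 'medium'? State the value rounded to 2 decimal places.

R1: downhill=0.27, on_target=0.60; OR[max(a, b)] → w = 0.60
R2: flat=0.80, ¬on_target=1−0.60=0.40; OR[max(a, b)] → w = 0.80
R3: downhill=0.27, on_target=0.60; AND[min(a, b)] → w = 0.27
R4: on_target=0.60, downhill=0.27; AND[min(a, b)] → w = 0.27
Rules with consequent 'medium': {R1, R3} → strengths 0.60, 0.27
Aggregate via t-conorm [max(a, b)]: 0.60

0.60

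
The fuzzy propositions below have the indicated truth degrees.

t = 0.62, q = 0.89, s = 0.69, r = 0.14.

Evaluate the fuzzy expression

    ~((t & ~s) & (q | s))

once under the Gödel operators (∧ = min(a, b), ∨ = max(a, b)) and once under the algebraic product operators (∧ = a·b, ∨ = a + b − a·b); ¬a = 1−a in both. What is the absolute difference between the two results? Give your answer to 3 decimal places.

Under Gödel:
  ~s = 1 − 0.69 = 0.31
  t & ~s = min(a, b) on (0.62, 0.31) = 0.31
  q | s = max(a, b) on (0.89, 0.69) = 0.89
  (t & ~s) & (q | s) = min(a, b) on (0.31, 0.89) = 0.31
  ~((t & ~s) & (q | s)) = 1 − 0.31 = 0.69
  → value = 0.6900
Under algebraic product:
  ~s = 1 − 0.6900 = 0.3100
  t & ~s = a·b on (0.6200, 0.3100) = 0.1922
  q | s = a + b − a·b on (0.8900, 0.6900) = 0.9659
  (t & ~s) & (q | s) = a·b on (0.1922, 0.9659) = 0.1856
  ~((t & ~s) & (q | s)) = 1 − 0.1856 = 0.8144
  → value = 0.8144
|0.6900 − 0.8144| = 0.124

0.124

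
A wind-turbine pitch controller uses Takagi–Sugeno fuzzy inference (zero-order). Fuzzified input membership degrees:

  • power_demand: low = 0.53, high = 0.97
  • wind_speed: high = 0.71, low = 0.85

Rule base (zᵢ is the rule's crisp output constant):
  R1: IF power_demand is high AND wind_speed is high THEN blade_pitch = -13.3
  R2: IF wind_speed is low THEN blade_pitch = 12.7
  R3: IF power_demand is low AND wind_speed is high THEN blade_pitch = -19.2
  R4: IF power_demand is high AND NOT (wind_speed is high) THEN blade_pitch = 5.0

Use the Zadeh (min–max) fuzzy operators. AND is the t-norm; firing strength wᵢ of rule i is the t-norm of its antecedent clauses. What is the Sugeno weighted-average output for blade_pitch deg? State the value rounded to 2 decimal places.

R1 (z=-13.3): high=0.97, high=0.71; AND[min(a, b)] → w = 0.71
R2 (z=12.7): low=0.85 → w = 0.85
R3 (z=-19.2): low=0.53, high=0.71; AND[min(a, b)] → w = 0.53
R4 (z=5.0): high=0.97, ¬high=1−0.71=0.29; AND[min(a, b)] → w = 0.29
Weighted average = (0.71·-13.3 + 0.85·12.7 + 0.53·-19.2 + 0.29·5.0) / (0.71 + 0.85 + 0.53 + 0.29)
  = -7.3740 / 2.3800 = -3.10

-3.10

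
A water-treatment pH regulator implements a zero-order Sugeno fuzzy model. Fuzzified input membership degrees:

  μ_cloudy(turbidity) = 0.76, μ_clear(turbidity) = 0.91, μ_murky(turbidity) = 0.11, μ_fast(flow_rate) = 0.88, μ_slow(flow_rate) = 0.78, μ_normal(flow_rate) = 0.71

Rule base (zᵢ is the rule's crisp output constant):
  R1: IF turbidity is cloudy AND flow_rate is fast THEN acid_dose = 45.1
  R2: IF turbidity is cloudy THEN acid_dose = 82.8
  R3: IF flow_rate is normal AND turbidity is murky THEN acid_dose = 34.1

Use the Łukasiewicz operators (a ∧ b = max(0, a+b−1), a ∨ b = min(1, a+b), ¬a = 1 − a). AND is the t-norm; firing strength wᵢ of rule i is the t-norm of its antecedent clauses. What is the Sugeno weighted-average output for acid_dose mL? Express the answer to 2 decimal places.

R1 (z=45.1): cloudy=0.76, fast=0.88; AND[max(0, a+b−1)] → w = 0.64
R2 (z=82.8): cloudy=0.76 → w = 0.76
R3 (z=34.1): normal=0.71, murky=0.11; AND[max(0, a+b−1)] → w = 0.00
Weighted average = (0.64·45.1 + 0.76·82.8 + 0.00·34.1) / (0.64 + 0.76 + 0.00)
  = 91.7920 / 1.4000 = 65.57

65.57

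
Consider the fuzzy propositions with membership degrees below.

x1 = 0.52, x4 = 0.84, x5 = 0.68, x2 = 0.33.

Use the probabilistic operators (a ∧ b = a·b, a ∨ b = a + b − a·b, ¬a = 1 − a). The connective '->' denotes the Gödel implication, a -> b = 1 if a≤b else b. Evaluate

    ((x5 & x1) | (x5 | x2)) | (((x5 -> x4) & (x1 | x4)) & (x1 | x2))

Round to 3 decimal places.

0.948

x5 & x1 = a·b on (0.6800, 0.5200) = 0.3536
x5 | x2 = a + b − a·b on (0.6800, 0.3300) = 0.7856
(x5 & x1) | (x5 | x2) = a + b − a·b on (0.3536, 0.7856) = 0.8614
x5 -> x4  [Gödel: 1 if a≤b else b] with a=0.6800, b=0.8400 → 1.0000
x1 | x4 = a + b − a·b on (0.5200, 0.8400) = 0.9232
(x5 -> x4) & (x1 | x4) = a·b on (1.0000, 0.9232) = 0.9232
x1 | x2 = a + b − a·b on (0.5200, 0.3300) = 0.6784
((x5 -> x4) & (x1 | x4)) & (x1 | x2) = a·b on (0.9232, 0.6784) = 0.6263
((x5 & x1) | (x5 | x2)) | (((x5 -> x4) & (x1 | x4)) & (x1 | x2)) = a + b − a·b on (0.8614, 0.6263) = 0.9482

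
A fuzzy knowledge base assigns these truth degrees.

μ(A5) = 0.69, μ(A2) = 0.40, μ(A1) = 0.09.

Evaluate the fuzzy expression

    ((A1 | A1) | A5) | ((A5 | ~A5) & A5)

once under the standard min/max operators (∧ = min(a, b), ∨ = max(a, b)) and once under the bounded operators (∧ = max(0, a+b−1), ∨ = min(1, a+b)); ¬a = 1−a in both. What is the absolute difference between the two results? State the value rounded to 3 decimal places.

Under standard min/max:
  A1 | A1 = max(a, b) on (0.09, 0.09) = 0.09
  (A1 | A1) | A5 = max(a, b) on (0.09, 0.69) = 0.69
  ~A5 = 1 − 0.69 = 0.31
  A5 | ~A5 = max(a, b) on (0.69, 0.31) = 0.69
  (A5 | ~A5) & A5 = min(a, b) on (0.69, 0.69) = 0.69
  ((A1 | A1) | A5) | ((A5 | ~A5) & A5) = max(a, b) on (0.69, 0.69) = 0.69
  → value = 0.6900
Under bounded:
  A1 | A1 = min(1, a+b) on (0.09, 0.09) = 0.18
  (A1 | A1) | A5 = min(1, a+b) on (0.18, 0.69) = 0.87
  ~A5 = 1 − 0.69 = 0.31
  A5 | ~A5 = min(1, a+b) on (0.69, 0.31) = 1.00
  (A5 | ~A5) & A5 = max(0, a+b−1) on (1.00, 0.69) = 0.69
  ((A1 | A1) | A5) | ((A5 | ~A5) & A5) = min(1, a+b) on (0.87, 0.69) = 1.00
  → value = 1.0000
|0.6900 − 1.0000| = 0.310

0.310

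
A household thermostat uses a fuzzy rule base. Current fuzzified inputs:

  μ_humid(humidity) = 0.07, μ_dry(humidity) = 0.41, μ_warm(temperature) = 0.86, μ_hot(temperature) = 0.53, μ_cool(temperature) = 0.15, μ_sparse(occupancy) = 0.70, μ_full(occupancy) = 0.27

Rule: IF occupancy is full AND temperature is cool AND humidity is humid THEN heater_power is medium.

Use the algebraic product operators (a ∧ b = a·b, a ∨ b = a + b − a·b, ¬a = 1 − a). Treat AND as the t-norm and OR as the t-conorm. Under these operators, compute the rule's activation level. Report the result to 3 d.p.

0.003

firing strength: full=0.27, cool=0.15, humid=0.07; AND[a·b] → w = 0.0028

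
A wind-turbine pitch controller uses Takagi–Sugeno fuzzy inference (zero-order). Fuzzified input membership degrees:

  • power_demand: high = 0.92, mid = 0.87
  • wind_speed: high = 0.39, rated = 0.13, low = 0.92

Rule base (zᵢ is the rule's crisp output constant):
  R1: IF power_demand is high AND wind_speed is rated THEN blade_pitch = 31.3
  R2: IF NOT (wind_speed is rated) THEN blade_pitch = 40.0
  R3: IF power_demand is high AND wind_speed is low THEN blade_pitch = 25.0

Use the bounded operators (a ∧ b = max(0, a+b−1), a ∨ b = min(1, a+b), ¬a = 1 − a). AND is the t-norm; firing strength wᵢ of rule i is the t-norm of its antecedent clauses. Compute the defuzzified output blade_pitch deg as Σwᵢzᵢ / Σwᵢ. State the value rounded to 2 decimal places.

R1 (z=31.3): high=0.92, rated=0.13; AND[max(0, a+b−1)] → w = 0.05
R2 (z=40.0): ¬rated=1−0.13=0.87 → w = 0.87
R3 (z=25.0): high=0.92, low=0.92; AND[max(0, a+b−1)] → w = 0.84
Weighted average = (0.05·31.3 + 0.87·40.0 + 0.84·25.0) / (0.05 + 0.87 + 0.84)
  = 57.3650 / 1.7600 = 32.59

32.59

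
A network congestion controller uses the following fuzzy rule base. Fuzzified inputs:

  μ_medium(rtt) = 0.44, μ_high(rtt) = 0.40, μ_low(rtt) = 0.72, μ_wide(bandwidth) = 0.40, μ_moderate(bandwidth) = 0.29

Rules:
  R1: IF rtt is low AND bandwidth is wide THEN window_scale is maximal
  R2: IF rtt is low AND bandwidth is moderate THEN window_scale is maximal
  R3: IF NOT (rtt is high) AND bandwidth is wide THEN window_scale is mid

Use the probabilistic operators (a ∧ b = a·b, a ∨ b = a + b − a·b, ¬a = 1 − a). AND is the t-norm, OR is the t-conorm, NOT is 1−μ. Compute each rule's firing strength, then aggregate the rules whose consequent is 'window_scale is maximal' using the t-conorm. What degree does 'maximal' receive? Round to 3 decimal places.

R1: low=0.72, wide=0.40; AND[a·b] → w = 0.2880
R2: low=0.72, moderate=0.29; AND[a·b] → w = 0.2088
R3: ¬high=1−0.40=0.60, wide=0.40; AND[a·b] → w = 0.2400
Rules with consequent 'maximal': {R1, R2} → strengths 0.2880, 0.2088
Aggregate via t-conorm [a + b − a·b]: 0.4367

0.437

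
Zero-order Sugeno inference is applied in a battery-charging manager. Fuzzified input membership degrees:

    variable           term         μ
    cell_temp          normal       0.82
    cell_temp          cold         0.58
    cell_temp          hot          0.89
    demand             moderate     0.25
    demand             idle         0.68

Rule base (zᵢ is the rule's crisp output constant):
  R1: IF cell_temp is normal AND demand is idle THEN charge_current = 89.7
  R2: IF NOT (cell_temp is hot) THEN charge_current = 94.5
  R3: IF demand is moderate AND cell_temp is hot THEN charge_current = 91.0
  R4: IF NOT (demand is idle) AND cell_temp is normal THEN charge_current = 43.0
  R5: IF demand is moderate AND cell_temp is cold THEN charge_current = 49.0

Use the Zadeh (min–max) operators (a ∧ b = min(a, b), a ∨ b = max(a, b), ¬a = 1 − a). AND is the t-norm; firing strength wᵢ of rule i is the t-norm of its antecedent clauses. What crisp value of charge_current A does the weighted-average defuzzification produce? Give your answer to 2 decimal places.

R1 (z=89.7): normal=0.82, idle=0.68; AND[min(a, b)] → w = 0.68
R2 (z=94.5): ¬hot=1−0.89=0.11 → w = 0.11
R3 (z=91.0): moderate=0.25, hot=0.89; AND[min(a, b)] → w = 0.25
R4 (z=43.0): ¬idle=1−0.68=0.32, normal=0.82; AND[min(a, b)] → w = 0.32
R5 (z=49.0): moderate=0.25, cold=0.58; AND[min(a, b)] → w = 0.25
Weighted average = (0.68·89.7 + 0.11·94.5 + 0.25·91.0 + 0.32·43.0 + 0.25·49.0) / (0.68 + 0.11 + 0.25 + 0.32 + 0.25)
  = 120.1510 / 1.6100 = 74.63

74.63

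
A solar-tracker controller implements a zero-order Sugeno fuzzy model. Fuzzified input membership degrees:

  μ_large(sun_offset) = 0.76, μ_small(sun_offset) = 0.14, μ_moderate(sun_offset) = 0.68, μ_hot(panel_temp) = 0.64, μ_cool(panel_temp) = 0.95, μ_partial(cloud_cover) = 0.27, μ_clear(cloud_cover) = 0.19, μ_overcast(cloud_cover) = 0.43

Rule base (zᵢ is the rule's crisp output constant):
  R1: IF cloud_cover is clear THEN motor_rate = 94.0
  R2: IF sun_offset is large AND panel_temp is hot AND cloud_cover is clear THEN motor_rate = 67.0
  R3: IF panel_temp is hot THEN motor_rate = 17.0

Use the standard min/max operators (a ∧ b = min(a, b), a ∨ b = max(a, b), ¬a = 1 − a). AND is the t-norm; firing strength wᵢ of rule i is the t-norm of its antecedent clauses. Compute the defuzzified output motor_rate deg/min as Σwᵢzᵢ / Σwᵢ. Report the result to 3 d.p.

40.657

R1 (z=94.0): clear=0.19 → w = 0.19
R2 (z=67.0): large=0.76, hot=0.64, clear=0.19; AND[min(a, b)] → w = 0.19
R3 (z=17.0): hot=0.64 → w = 0.64
Weighted average = (0.19·94.0 + 0.19·67.0 + 0.64·17.0) / (0.19 + 0.19 + 0.64)
  = 41.4700 / 1.0200 = 40.657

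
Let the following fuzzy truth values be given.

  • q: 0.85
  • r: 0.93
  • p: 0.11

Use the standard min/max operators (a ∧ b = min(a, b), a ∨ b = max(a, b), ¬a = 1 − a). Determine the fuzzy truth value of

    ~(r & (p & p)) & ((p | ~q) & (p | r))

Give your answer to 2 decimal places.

p & p = min(a, b) on (0.11, 0.11) = 0.11
r & (p & p) = min(a, b) on (0.93, 0.11) = 0.11
~(r & (p & p)) = 1 − 0.11 = 0.89
~q = 1 − 0.85 = 0.15
p | ~q = max(a, b) on (0.11, 0.15) = 0.15
p | r = max(a, b) on (0.11, 0.93) = 0.93
(p | ~q) & (p | r) = min(a, b) on (0.15, 0.93) = 0.15
~(r & (p & p)) & ((p | ~q) & (p | r)) = min(a, b) on (0.89, 0.15) = 0.15

0.15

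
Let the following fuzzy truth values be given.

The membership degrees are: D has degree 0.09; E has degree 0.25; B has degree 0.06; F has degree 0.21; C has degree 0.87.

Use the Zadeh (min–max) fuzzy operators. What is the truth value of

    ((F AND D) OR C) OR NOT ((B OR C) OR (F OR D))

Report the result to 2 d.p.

0.87

F AND D = min(a, b) on (0.21, 0.09) = 0.09
(F AND D) OR C = max(a, b) on (0.09, 0.87) = 0.87
B OR C = max(a, b) on (0.06, 0.87) = 0.87
F OR D = max(a, b) on (0.21, 0.09) = 0.21
(B OR C) OR (F OR D) = max(a, b) on (0.87, 0.21) = 0.87
NOT ((B OR C) OR (F OR D)) = 1 − 0.87 = 0.13
((F AND D) OR C) OR NOT ((B OR C) OR (F OR D)) = max(a, b) on (0.87, 0.13) = 0.87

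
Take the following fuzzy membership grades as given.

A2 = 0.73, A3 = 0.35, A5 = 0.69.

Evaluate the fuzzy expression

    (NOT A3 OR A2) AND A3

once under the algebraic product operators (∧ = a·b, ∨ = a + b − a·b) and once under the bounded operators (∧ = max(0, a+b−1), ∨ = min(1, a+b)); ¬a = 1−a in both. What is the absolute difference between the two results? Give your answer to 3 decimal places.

Under algebraic product:
  NOT A3 = 1 − 0.3500 = 0.6500
  NOT A3 OR A2 = a + b − a·b on (0.6500, 0.7300) = 0.9055
  (NOT A3 OR A2) AND A3 = a·b on (0.9055, 0.3500) = 0.3169
  → value = 0.3169
Under bounded:
  NOT A3 = 1 − 0.35 = 0.65
  NOT A3 OR A2 = min(1, a+b) on (0.65, 0.73) = 1.00
  (NOT A3 OR A2) AND A3 = max(0, a+b−1) on (1.00, 0.35) = 0.35
  → value = 0.3500
|0.3169 − 0.3500| = 0.033

0.033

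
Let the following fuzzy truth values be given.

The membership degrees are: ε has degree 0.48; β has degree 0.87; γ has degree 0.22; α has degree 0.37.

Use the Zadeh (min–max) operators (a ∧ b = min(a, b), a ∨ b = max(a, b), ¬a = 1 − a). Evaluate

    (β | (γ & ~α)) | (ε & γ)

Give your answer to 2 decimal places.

0.87

~α = 1 − 0.37 = 0.63
γ & ~α = min(a, b) on (0.22, 0.63) = 0.22
β | (γ & ~α) = max(a, b) on (0.87, 0.22) = 0.87
ε & γ = min(a, b) on (0.48, 0.22) = 0.22
(β | (γ & ~α)) | (ε & γ) = max(a, b) on (0.87, 0.22) = 0.87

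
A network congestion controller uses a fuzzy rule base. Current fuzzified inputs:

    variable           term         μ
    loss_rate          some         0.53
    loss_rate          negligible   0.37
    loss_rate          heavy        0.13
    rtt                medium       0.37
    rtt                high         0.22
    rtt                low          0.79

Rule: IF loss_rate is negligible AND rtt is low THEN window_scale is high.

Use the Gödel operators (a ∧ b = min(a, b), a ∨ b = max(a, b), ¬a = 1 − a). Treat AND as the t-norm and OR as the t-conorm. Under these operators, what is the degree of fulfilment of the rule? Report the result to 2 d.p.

firing strength: negligible=0.37, low=0.79; AND[min(a, b)] → w = 0.37

0.37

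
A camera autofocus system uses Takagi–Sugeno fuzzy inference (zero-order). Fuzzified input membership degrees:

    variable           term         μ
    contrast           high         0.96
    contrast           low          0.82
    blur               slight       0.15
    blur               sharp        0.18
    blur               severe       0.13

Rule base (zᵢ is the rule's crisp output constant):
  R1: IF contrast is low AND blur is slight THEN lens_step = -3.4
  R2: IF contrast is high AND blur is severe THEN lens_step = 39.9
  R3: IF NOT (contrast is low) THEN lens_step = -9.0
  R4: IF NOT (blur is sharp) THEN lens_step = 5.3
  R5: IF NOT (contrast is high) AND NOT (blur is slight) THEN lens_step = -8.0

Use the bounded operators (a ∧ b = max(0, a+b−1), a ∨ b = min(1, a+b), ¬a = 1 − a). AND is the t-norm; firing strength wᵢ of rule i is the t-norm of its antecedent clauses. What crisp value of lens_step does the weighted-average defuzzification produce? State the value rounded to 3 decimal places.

5.795

R1 (z=-3.4): low=0.82, slight=0.15; AND[max(0, a+b−1)] → w = 0.00
R2 (z=39.9): high=0.96, severe=0.13; AND[max(0, a+b−1)] → w = 0.09
R3 (z=-9.0): ¬low=1−0.82=0.18 → w = 0.18
R4 (z=5.3): ¬sharp=1−0.18=0.82 → w = 0.82
R5 (z=-8.0): ¬high=1−0.96=0.04, ¬slight=1−0.15=0.85; AND[max(0, a+b−1)] → w = 0.00
Weighted average = (0.00·-3.4 + 0.09·39.9 + 0.18·-9.0 + 0.82·5.3 + 0.00·-8.0) / (0.00 + 0.09 + 0.18 + 0.82 + 0.00)
  = 6.3170 / 1.0900 = 5.795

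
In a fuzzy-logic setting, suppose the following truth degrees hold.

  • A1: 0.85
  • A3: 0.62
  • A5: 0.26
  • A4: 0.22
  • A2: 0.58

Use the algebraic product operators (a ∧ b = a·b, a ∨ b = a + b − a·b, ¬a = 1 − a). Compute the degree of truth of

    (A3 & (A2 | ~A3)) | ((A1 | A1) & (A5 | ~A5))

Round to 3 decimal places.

~A3 = 1 − 0.6200 = 0.3800
A2 | ~A3 = a + b − a·b on (0.5800, 0.3800) = 0.7396
A3 & (A2 | ~A3) = a·b on (0.6200, 0.7396) = 0.4586
A1 | A1 = a + b − a·b on (0.8500, 0.8500) = 0.9775
~A5 = 1 − 0.2600 = 0.7400
A5 | ~A5 = a + b − a·b on (0.2600, 0.7400) = 0.8076
(A1 | A1) & (A5 | ~A5) = a·b on (0.9775, 0.8076) = 0.7894
(A3 & (A2 | ~A3)) | ((A1 | A1) & (A5 | ~A5)) = a + b − a·b on (0.4586, 0.7894) = 0.8860

0.886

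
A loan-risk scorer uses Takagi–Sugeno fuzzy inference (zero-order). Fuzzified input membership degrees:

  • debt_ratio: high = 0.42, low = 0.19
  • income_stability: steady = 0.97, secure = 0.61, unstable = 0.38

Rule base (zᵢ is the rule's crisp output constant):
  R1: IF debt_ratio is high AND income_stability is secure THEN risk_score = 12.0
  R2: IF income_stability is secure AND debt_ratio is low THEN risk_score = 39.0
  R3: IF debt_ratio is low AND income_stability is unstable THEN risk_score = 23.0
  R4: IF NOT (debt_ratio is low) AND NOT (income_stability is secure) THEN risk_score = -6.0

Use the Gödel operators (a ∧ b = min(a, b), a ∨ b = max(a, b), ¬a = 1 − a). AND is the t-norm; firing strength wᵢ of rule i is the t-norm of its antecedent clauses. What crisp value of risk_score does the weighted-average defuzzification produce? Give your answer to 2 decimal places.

12.17

R1 (z=12.0): high=0.42, secure=0.61; AND[min(a, b)] → w = 0.42
R2 (z=39.0): secure=0.61, low=0.19; AND[min(a, b)] → w = 0.19
R3 (z=23.0): low=0.19, unstable=0.38; AND[min(a, b)] → w = 0.19
R4 (z=-6.0): ¬low=1−0.19=0.81, ¬secure=1−0.61=0.39; AND[min(a, b)] → w = 0.39
Weighted average = (0.42·12.0 + 0.19·39.0 + 0.19·23.0 + 0.39·-6.0) / (0.42 + 0.19 + 0.19 + 0.39)
  = 14.4800 / 1.1900 = 12.17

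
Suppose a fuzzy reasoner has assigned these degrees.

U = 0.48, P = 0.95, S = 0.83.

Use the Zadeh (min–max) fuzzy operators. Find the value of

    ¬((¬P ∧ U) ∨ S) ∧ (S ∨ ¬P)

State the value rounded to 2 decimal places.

¬P = 1 − 0.95 = 0.05
¬P ∧ U = min(a, b) on (0.05, 0.48) = 0.05
(¬P ∧ U) ∨ S = max(a, b) on (0.05, 0.83) = 0.83
¬((¬P ∧ U) ∨ S) = 1 − 0.83 = 0.17
¬P = 1 − 0.95 = 0.05
S ∨ ¬P = max(a, b) on (0.83, 0.05) = 0.83
¬((¬P ∧ U) ∨ S) ∧ (S ∨ ¬P) = min(a, b) on (0.17, 0.83) = 0.17

0.17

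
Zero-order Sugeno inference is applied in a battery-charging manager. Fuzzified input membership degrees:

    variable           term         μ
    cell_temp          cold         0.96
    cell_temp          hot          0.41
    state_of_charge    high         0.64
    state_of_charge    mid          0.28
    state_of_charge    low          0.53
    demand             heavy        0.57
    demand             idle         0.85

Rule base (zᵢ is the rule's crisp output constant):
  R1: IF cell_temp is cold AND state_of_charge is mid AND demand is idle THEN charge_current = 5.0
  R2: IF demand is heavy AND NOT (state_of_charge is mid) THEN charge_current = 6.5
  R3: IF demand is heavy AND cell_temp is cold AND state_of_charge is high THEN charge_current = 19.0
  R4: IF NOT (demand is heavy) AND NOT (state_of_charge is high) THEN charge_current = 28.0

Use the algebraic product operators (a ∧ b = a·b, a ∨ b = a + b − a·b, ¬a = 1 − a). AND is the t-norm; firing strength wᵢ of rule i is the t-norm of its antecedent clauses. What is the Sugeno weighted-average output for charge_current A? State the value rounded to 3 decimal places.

R1 (z=5.0): cold=0.96, mid=0.28, idle=0.85; AND[a·b] → w = 0.2285
R2 (z=6.5): heavy=0.57, ¬mid=1−0.28=0.72; AND[a·b] → w = 0.4104
R3 (z=19.0): heavy=0.57, cold=0.96, high=0.64; AND[a·b] → w = 0.3502
R4 (z=28.0): ¬heavy=1−0.57=0.43, ¬high=1−0.64=0.36; AND[a·b] → w = 0.1548
Weighted average = (0.2285·5.0 + 0.4104·6.5 + 0.3502·19.0 + 0.1548·28.0) / (0.2285 + 0.4104 + 0.3502 + 0.1548)
  = 14.7984 / 1.1439 = 12.937

12.937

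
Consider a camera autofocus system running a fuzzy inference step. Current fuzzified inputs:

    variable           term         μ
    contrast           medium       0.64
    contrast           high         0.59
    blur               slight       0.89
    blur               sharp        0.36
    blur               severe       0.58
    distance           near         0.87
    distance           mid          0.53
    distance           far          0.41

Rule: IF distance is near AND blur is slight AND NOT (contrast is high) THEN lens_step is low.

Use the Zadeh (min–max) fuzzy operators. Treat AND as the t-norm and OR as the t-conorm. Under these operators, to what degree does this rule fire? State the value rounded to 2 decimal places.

firing strength: near=0.87, slight=0.89, ¬high=1−0.59=0.41; AND[min(a, b)] → w = 0.41

0.41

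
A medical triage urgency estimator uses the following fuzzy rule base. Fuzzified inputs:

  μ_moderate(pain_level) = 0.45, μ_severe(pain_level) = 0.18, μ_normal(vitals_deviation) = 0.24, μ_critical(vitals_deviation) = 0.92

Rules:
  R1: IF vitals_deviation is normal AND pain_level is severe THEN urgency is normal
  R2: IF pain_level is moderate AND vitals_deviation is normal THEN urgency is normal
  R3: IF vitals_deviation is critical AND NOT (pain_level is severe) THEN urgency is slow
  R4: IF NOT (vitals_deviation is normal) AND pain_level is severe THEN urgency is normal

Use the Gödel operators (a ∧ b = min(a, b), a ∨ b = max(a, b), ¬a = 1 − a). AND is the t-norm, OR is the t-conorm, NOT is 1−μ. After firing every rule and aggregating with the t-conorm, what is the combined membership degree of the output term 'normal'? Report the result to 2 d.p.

0.24

R1: normal=0.24, severe=0.18; AND[min(a, b)] → w = 0.18
R2: moderate=0.45, normal=0.24; AND[min(a, b)] → w = 0.24
R3: critical=0.92, ¬severe=1−0.18=0.82; AND[min(a, b)] → w = 0.82
R4: ¬normal=1−0.24=0.76, severe=0.18; AND[min(a, b)] → w = 0.18
Rules with consequent 'normal': {R1, R2, R4} → strengths 0.18, 0.24, 0.18
Aggregate via t-conorm [max(a, b)]: 0.24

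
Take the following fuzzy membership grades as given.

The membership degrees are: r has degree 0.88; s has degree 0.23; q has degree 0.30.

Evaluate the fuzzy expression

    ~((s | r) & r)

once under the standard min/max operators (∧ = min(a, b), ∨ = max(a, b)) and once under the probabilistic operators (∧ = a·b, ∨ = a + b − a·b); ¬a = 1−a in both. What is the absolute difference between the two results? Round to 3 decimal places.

0.081

Under standard min/max:
  s | r = max(a, b) on (0.23, 0.88) = 0.88
  (s | r) & r = min(a, b) on (0.88, 0.88) = 0.88
  ~((s | r) & r) = 1 − 0.88 = 0.12
  → value = 0.1200
Under probabilistic:
  s | r = a + b − a·b on (0.2300, 0.8800) = 0.9076
  (s | r) & r = a·b on (0.9076, 0.8800) = 0.7987
  ~((s | r) & r) = 1 − 0.7987 = 0.2013
  → value = 0.2013
|0.1200 − 0.2013| = 0.081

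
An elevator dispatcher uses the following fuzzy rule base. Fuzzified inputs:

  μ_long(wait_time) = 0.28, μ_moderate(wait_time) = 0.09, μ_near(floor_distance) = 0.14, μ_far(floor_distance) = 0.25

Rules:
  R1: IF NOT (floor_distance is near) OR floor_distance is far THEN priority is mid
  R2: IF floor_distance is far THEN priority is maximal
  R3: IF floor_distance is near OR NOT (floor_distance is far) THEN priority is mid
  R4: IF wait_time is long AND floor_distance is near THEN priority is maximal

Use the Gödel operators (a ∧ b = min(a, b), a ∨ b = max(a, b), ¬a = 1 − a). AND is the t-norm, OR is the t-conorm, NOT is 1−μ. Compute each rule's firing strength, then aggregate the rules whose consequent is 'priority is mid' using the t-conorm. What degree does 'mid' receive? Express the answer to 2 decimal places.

R1: ¬near=1−0.14=0.86, far=0.25; OR[max(a, b)] → w = 0.86
R2: far=0.25 → w = 0.25
R3: near=0.14, ¬far=1−0.25=0.75; OR[max(a, b)] → w = 0.75
R4: long=0.28, near=0.14; AND[min(a, b)] → w = 0.14
Rules with consequent 'mid': {R1, R3} → strengths 0.86, 0.75
Aggregate via t-conorm [max(a, b)]: 0.86

0.86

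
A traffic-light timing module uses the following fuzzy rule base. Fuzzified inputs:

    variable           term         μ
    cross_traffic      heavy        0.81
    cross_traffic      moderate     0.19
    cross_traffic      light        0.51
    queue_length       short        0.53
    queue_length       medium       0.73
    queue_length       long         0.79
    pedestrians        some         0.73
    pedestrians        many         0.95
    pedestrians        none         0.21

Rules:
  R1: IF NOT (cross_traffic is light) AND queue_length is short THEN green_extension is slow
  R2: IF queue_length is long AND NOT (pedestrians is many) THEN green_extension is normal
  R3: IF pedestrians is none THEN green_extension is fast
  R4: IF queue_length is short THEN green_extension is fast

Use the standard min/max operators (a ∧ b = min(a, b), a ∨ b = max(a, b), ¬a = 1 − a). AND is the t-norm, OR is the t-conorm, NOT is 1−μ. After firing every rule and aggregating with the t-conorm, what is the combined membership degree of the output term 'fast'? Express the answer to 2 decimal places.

R1: ¬light=1−0.51=0.49, short=0.53; AND[min(a, b)] → w = 0.49
R2: long=0.79, ¬many=1−0.95=0.05; AND[min(a, b)] → w = 0.05
R3: none=0.21 → w = 0.21
R4: short=0.53 → w = 0.53
Rules with consequent 'fast': {R3, R4} → strengths 0.21, 0.53
Aggregate via t-conorm [max(a, b)]: 0.53

0.53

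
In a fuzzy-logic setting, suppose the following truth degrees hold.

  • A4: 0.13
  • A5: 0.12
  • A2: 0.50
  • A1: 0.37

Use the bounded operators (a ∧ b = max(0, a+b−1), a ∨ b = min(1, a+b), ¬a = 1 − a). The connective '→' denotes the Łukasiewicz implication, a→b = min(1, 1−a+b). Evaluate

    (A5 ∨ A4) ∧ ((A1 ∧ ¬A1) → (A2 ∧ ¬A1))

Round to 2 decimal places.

0.25

A5 ∨ A4 = min(1, a+b) on (0.12, 0.13) = 0.25
¬A1 = 1 − 0.37 = 0.63
A1 ∧ ¬A1 = max(0, a+b−1) on (0.37, 0.63) = 0.00
¬A1 = 1 − 0.37 = 0.63
A2 ∧ ¬A1 = max(0, a+b−1) on (0.50, 0.63) = 0.13
(A1 ∧ ¬A1) → (A2 ∧ ¬A1)  [Łukasiewicz: min(1, 1−a+b)] with a=0.00, b=0.13 → 1.00
(A5 ∨ A4) ∧ ((A1 ∧ ¬A1) → (A2 ∧ ¬A1)) = max(0, a+b−1) on (0.25, 1.00) = 0.25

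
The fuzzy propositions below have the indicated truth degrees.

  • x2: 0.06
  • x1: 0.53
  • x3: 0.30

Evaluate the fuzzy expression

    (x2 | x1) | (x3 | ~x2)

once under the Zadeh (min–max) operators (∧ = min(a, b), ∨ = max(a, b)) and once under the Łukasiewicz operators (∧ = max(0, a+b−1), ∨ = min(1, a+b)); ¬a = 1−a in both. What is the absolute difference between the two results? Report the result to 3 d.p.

0.060

Under Zadeh (min–max):
  x2 | x1 = max(a, b) on (0.06, 0.53) = 0.53
  ~x2 = 1 − 0.06 = 0.94
  x3 | ~x2 = max(a, b) on (0.30, 0.94) = 0.94
  (x2 | x1) | (x3 | ~x2) = max(a, b) on (0.53, 0.94) = 0.94
  → value = 0.9400
Under Łukasiewicz:
  x2 | x1 = min(1, a+b) on (0.06, 0.53) = 0.59
  ~x2 = 1 − 0.06 = 0.94
  x3 | ~x2 = min(1, a+b) on (0.30, 0.94) = 1.00
  (x2 | x1) | (x3 | ~x2) = min(1, a+b) on (0.59, 1.00) = 1.00
  → value = 1.0000
|0.9400 − 1.0000| = 0.060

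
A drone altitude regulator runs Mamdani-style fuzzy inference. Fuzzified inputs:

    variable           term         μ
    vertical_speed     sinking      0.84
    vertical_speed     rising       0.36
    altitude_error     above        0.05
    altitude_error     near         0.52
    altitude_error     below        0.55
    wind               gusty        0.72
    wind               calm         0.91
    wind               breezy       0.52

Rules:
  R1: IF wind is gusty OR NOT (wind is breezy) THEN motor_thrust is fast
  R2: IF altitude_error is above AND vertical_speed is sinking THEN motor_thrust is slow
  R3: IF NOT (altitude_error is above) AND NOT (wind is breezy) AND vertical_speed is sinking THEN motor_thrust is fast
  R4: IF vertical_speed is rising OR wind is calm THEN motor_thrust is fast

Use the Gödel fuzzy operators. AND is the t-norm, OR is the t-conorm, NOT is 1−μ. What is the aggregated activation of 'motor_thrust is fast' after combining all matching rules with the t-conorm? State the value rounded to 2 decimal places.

0.91

R1: gusty=0.72, ¬breezy=1−0.52=0.48; OR[max(a, b)] → w = 0.72
R2: above=0.05, sinking=0.84; AND[min(a, b)] → w = 0.05
R3: ¬above=1−0.05=0.95, ¬breezy=1−0.52=0.48, sinking=0.84; AND[min(a, b)] → w = 0.48
R4: rising=0.36, calm=0.91; OR[max(a, b)] → w = 0.91
Rules with consequent 'fast': {R1, R3, R4} → strengths 0.72, 0.48, 0.91
Aggregate via t-conorm [max(a, b)]: 0.91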